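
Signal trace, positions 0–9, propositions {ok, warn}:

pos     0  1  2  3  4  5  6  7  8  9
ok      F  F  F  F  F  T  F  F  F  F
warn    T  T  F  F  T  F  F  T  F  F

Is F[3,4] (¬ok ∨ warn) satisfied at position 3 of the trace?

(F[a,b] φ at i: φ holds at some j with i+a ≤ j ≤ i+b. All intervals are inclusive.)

Holds

Check (¬ok ∨ warn) at each j in [6,7]:
  j=6: true
  j=7: true
Found at j=6 → formula holds.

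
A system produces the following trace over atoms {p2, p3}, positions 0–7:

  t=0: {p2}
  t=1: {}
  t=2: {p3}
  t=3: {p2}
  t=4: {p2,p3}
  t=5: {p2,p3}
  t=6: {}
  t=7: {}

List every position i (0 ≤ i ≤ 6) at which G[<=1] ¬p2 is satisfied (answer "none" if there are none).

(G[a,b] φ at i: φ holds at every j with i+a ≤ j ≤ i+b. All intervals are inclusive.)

1, 6

Evaluate at each i in [0,6]:
  i=0: ✗ (fails at j=0)
  i=1: ✓ (all of [1,2])
  i=2: ✗ (fails at j=3)
  i=3: ✗ (fails at j=3)
  i=4: ✗ (fails at j=4)
  i=5: ✗ (fails at j=5)
  i=6: ✓ (all of [6,7])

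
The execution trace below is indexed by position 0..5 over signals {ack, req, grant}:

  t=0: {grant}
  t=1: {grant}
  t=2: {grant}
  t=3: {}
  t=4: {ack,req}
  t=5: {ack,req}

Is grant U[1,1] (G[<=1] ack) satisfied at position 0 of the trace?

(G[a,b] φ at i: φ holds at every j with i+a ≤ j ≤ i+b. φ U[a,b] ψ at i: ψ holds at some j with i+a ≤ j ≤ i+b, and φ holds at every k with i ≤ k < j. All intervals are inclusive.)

No

Need some j in [1,1] with G[<=1] ack, and grant at every k in [0,j-1].
  j=1: G[<=1] ack — fails at 1.
No j in the window works → until fails.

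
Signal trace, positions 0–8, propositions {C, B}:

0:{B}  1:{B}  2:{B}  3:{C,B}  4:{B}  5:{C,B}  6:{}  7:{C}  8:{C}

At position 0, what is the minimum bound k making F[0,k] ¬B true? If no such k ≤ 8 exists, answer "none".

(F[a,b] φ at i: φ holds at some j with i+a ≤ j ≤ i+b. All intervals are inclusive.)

6

Scan j = 0,1,… for ¬B:
  j=0: fails
  j=1: fails
  j=2: fails
  j=3: fails
  j=4: fails
  j=5: fails
  j=6: holds
First hit at j=6, so smallest k = 6-0 = 6.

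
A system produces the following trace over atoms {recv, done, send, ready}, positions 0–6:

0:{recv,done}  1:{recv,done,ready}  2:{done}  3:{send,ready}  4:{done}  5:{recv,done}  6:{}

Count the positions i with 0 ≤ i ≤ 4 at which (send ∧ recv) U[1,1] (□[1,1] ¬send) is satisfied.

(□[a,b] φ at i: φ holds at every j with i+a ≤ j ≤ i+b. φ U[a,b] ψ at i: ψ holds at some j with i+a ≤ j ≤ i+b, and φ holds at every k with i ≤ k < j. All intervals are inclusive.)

0

Evaluate at each i in [0,4]:
  i=0: ✗ (lhs fails at k=0 before rhs at j=1)
  i=1: ✗ (no rhs in [2,2])
  i=2: ✗ (lhs fails at k=2 before rhs at j=3)
  i=3: ✗ (lhs fails at k=3 before rhs at j=4)
  i=4: ✗ (lhs fails at k=4 before rhs at j=5)
Positions where it holds: {} → 0.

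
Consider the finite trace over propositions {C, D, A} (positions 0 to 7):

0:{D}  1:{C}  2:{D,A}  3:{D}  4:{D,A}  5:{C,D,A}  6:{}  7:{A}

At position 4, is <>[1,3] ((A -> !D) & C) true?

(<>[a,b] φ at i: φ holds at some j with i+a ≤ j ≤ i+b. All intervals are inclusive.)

Does not hold

Check ((A -> !D) & C) at each j in [5,7]:
  j=5: false
  j=6: false
  j=7: false
No position in the window satisfies it → formula fails.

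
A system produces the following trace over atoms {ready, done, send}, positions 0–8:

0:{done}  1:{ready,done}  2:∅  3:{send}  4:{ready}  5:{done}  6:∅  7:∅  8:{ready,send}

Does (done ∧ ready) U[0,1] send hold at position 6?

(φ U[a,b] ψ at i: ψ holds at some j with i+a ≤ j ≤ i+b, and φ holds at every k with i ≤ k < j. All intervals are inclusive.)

Need some j in [6,7] with send, and (done ∧ ready) at every k in [6,j-1].
  j=6: send false.
  j=7: send false.
No j in the window works → until fails.

No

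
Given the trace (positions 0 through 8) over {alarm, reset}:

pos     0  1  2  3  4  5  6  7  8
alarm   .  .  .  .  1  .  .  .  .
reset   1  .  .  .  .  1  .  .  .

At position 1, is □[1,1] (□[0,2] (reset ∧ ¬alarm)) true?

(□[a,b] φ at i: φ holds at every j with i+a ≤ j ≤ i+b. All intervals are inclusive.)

Check □[0,2] (reset ∧ ¬alarm) at every j in [2,2]:
  j=2: fails at 2
Fails at j=2 → formula fails.

Does not hold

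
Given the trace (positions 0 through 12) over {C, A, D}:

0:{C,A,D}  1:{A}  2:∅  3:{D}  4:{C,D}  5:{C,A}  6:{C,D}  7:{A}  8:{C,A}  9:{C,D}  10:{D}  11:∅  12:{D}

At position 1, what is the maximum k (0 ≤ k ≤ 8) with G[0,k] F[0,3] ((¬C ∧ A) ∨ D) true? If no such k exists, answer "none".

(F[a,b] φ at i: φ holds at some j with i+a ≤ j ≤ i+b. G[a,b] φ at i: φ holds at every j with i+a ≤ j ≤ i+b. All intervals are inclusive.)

8

F[0,3] ((¬C ∧ A) ∨ D) must hold from j=1 onward; find where it first fails.
  j=1: holds
  j=2: holds
  j=3: holds
  j=4: holds
  j=5: holds
  j=6: holds
  j=7: holds
  j=8: holds
  j=9: holds
Holds through j=9; largest k = 8.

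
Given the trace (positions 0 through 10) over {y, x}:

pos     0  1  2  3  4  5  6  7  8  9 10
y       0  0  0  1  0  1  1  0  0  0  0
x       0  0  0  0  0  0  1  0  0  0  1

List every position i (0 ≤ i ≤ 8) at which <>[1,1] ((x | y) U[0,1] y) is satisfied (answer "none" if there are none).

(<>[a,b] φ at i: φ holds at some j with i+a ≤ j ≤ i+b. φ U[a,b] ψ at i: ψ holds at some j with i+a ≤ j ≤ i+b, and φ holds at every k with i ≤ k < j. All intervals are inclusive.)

Evaluate at each i in [0,8]:
  i=0: ✗ (none in [1,1])
  i=1: ✗ (none in [2,2])
  i=2: ✓ (witness j=3)
  i=3: ✗ (none in [4,4])
  i=4: ✓ (witness j=5)
  i=5: ✓ (witness j=6)
  i=6: ✗ (none in [7,7])
  i=7: ✗ (none in [8,8])
  i=8: ✗ (none in [9,9])

2, 4, 5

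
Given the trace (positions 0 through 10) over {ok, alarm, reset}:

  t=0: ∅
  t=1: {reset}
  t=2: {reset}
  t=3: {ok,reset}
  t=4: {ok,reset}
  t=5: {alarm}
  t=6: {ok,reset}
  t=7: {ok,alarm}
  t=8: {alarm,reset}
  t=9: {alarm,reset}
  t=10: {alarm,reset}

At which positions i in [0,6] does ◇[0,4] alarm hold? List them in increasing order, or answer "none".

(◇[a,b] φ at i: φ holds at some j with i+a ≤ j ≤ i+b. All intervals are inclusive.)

1, 2, 3, 4, 5, 6

Evaluate at each i in [0,6]:
  i=0: ✗ (none in [0,4])
  i=1: ✓ (witness j=5)
  i=2: ✓ (witness j=5)
  i=3: ✓ (witness j=5)
  i=4: ✓ (witness j=5)
  i=5: ✓ (witness j=5)
  i=6: ✓ (witness j=7)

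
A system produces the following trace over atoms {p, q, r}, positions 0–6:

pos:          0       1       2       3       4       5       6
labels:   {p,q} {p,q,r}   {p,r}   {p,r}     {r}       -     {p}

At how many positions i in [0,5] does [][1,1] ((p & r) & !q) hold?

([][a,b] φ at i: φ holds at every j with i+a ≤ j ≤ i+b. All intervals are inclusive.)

Evaluate at each i in [0,5]:
  i=0: ✗ (fails at j=1)
  i=1: ✓ (all of [2,2])
  i=2: ✓ (all of [3,3])
  i=3: ✗ (fails at j=4)
  i=4: ✗ (fails at j=5)
  i=5: ✗ (fails at j=6)
Positions where it holds: {1, 2} → 2.

2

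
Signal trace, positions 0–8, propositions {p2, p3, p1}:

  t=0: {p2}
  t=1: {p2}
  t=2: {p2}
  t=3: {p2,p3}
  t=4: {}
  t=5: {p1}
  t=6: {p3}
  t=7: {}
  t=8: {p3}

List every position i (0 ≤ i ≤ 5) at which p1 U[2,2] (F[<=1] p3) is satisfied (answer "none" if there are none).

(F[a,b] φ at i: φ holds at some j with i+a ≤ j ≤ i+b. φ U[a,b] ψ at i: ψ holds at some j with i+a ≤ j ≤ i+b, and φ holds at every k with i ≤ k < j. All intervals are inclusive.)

none

Evaluate at each i in [0,5]:
  i=0: ✗ (lhs fails at k=0 before rhs at j=2)
  i=1: ✗ (lhs fails at k=1 before rhs at j=3)
  i=2: ✗ (no rhs in [4,4])
  i=3: ✗ (lhs fails at k=3 before rhs at j=5)
  i=4: ✗ (lhs fails at k=4 before rhs at j=6)
  i=5: ✗ (lhs fails at k=6 before rhs at j=7)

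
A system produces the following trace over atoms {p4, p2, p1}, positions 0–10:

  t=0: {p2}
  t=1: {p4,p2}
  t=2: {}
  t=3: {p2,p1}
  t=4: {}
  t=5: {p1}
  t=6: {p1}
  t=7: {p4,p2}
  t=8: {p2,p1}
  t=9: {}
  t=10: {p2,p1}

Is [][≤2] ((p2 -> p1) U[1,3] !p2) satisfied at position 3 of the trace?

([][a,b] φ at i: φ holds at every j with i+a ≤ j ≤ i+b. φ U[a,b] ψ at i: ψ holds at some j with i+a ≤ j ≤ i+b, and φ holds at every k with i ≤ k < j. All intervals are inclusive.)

Holds

Check ((p2 -> p1) U[1,3] !p2) at every j in [3,5]:
  j=3: holds
  j=4: holds
  j=5: holds
All positions satisfy it → formula holds.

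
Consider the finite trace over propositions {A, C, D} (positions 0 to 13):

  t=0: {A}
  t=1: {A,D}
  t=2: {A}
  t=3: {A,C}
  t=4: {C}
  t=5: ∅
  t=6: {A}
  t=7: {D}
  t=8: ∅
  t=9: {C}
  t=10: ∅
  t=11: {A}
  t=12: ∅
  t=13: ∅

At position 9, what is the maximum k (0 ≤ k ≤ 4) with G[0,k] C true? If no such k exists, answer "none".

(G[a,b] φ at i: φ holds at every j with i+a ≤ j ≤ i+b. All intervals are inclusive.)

C must hold from j=9 onward; find where it first fails.
  j=9: holds
  j=10: fails
Holds on [9,9], so largest k = 0.

0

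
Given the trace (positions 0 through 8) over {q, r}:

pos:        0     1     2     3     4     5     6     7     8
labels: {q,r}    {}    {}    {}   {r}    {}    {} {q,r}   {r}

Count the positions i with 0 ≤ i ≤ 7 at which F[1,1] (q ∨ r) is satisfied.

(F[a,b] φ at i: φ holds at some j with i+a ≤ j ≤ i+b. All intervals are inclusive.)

3

Evaluate at each i in [0,7]:
  i=0: ✗ (none in [1,1])
  i=1: ✗ (none in [2,2])
  i=2: ✗ (none in [3,3])
  i=3: ✓ (witness j=4)
  i=4: ✗ (none in [5,5])
  i=5: ✗ (none in [6,6])
  i=6: ✓ (witness j=7)
  i=7: ✓ (witness j=8)
Positions where it holds: {3, 6, 7} → 3.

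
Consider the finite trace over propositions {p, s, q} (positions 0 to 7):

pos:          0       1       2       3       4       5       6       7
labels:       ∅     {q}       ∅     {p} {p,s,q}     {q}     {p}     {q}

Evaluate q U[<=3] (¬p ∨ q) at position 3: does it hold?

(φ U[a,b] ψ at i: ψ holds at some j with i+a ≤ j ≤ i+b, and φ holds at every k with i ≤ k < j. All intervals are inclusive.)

Need some j in [3,6] with (¬p ∨ q), and q at every k in [3,j-1].
  j=3: (¬p ∨ q) false.
  j=4: (¬p ∨ q) holds, but q fails at k=3 → not this j.
  j=5: (¬p ∨ q) holds, but q fails at k=3 → not this j.
  j=6: (¬p ∨ q) false.
No j in the window works → until fails.

No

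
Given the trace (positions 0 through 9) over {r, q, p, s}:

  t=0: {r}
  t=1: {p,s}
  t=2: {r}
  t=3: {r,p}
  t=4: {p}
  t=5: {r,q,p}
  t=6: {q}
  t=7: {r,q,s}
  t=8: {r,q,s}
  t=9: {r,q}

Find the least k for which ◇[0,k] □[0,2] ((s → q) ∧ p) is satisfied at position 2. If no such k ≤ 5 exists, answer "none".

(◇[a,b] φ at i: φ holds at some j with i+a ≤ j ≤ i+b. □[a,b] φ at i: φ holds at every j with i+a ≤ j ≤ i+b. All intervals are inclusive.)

1

Scan j = 2,3,… for □[0,2] ((s → q) ∧ p):
  j=2: fails
  j=3: holds
First hit at j=3, so smallest k = 3-2 = 1.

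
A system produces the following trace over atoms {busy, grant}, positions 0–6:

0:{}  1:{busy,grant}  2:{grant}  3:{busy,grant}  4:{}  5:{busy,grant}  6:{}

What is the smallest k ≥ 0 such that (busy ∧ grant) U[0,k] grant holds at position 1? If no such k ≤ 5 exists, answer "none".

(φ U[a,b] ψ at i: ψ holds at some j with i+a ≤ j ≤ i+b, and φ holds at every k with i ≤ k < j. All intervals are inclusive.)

0

Need earliest j ≥ 1 with grant, and (busy ∧ grant) at every k in [1,j-1].
  j=1: rhs holds (empty prefix). k = 0.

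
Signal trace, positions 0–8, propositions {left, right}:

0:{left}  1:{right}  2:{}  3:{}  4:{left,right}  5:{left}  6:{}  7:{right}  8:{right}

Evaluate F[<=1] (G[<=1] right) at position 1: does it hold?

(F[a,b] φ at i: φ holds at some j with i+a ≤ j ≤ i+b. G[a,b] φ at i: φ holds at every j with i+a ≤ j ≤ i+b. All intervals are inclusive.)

No

Check G[<=1] right at each j in [1,2]:
  j=1: fails at 2
  j=2: fails at 2
No position in the window satisfies it → formula fails.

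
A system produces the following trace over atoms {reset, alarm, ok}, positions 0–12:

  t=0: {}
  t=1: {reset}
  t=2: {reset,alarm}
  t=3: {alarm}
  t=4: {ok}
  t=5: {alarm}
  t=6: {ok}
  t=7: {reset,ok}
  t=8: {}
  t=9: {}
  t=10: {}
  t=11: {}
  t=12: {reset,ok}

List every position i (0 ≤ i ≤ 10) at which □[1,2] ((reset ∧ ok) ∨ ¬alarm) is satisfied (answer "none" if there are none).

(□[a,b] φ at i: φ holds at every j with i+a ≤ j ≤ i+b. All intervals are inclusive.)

Evaluate at each i in [0,10]:
  i=0: ✗ (fails at j=2)
  i=1: ✗ (fails at j=2)
  i=2: ✗ (fails at j=3)
  i=3: ✗ (fails at j=5)
  i=4: ✗ (fails at j=5)
  i=5: ✓ (all of [6,7])
  i=6: ✓ (all of [7,8])
  i=7: ✓ (all of [8,9])
  i=8: ✓ (all of [9,10])
  i=9: ✓ (all of [10,11])
  i=10: ✓ (all of [11,12])

5, 6, 7, 8, 9, 10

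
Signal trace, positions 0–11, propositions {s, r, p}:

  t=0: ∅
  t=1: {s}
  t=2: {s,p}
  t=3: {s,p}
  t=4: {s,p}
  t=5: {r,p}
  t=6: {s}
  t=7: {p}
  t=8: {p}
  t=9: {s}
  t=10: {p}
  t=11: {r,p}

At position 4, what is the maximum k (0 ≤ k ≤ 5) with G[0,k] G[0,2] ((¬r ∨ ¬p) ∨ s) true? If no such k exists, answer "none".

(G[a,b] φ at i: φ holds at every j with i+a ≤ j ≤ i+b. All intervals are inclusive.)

none

G[0,2] ((¬r ∨ ¬p) ∨ s) must hold from j=4 onward; find where it first fails.
  j=4: fails → no k works.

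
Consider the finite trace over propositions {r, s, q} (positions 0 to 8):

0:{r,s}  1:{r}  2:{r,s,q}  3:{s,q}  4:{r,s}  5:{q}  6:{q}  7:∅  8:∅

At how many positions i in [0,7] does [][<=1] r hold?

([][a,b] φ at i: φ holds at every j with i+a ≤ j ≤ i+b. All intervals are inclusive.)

Evaluate at each i in [0,7]:
  i=0: ✓ (all of [0,1])
  i=1: ✓ (all of [1,2])
  i=2: ✗ (fails at j=3)
  i=3: ✗ (fails at j=3)
  i=4: ✗ (fails at j=5)
  i=5: ✗ (fails at j=5)
  i=6: ✗ (fails at j=6)
  i=7: ✗ (fails at j=7)
Positions where it holds: {0, 1} → 2.

2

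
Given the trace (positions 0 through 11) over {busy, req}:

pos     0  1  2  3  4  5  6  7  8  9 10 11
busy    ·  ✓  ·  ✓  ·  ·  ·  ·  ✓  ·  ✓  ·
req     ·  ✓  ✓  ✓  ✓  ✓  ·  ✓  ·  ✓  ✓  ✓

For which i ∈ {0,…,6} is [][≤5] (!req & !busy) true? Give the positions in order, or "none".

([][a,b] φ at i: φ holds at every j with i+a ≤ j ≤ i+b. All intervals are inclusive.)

Evaluate at each i in [0,6]:
  i=0: ✗ (fails at j=1)
  i=1: ✗ (fails at j=1)
  i=2: ✗ (fails at j=2)
  i=3: ✗ (fails at j=3)
  i=4: ✗ (fails at j=4)
  i=5: ✗ (fails at j=5)
  i=6: ✗ (fails at j=7)

none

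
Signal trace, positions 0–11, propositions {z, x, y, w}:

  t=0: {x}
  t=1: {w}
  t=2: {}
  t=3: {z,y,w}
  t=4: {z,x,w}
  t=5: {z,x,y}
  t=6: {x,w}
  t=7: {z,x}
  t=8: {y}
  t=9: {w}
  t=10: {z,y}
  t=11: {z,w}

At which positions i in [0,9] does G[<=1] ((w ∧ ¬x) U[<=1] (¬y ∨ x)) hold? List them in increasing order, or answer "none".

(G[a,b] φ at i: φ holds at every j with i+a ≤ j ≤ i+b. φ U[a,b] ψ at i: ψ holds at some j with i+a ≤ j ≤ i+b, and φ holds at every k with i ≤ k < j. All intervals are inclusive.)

0, 1, 2, 3, 4, 5, 6

Evaluate at each i in [0,9]:
  i=0: ✓ (all of [0,1])
  i=1: ✓ (all of [1,2])
  i=2: ✓ (all of [2,3])
  i=3: ✓ (all of [3,4])
  i=4: ✓ (all of [4,5])
  i=5: ✓ (all of [5,6])
  i=6: ✓ (all of [6,7])
  i=7: ✗ (fails at j=8)
  i=8: ✗ (fails at j=8)
  i=9: ✗ (fails at j=10)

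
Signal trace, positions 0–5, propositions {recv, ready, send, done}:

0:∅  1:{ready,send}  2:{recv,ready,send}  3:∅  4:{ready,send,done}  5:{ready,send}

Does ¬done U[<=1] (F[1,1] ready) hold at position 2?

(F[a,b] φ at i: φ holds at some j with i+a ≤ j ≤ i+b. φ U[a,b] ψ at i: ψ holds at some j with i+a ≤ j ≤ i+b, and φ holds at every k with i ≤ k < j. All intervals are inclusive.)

Yes

Need some j in [2,3] with F[1,1] ready, and ¬done at every k in [2,j-1].
  j=2: F[1,1] ready — fails (none in [3,3]).
  j=3: F[1,1] ready holds; ¬done holds at every k in [2,2] → satisfied.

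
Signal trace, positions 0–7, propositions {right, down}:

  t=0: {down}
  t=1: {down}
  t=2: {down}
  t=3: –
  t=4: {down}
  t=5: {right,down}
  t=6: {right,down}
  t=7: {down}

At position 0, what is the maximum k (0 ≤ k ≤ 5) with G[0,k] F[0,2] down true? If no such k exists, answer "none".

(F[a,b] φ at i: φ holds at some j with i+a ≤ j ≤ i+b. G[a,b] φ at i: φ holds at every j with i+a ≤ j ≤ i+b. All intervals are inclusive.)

F[0,2] down must hold from j=0 onward; find where it first fails.
  j=0: holds
  j=1: holds
  j=2: holds
  j=3: holds
  j=4: holds
  j=5: holds
Holds through j=5; largest k = 5.

5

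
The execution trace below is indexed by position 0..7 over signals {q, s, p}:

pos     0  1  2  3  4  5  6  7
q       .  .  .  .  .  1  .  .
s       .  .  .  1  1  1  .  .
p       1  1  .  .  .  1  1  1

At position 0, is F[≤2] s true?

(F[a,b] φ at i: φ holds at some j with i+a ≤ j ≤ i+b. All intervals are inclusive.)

Does not hold

Check s at each j in [0,2]:
  j=0: false
  j=1: false
  j=2: false
No position in the window satisfies it → formula fails.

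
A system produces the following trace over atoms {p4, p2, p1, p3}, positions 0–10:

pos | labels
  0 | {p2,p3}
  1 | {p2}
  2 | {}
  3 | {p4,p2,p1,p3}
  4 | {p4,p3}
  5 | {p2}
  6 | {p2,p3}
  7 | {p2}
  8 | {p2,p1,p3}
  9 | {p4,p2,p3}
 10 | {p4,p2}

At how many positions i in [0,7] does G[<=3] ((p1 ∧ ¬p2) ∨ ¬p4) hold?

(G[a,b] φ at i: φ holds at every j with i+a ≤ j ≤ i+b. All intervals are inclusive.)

1

Evaluate at each i in [0,7]:
  i=0: ✗ (fails at j=3)
  i=1: ✗ (fails at j=3)
  i=2: ✗ (fails at j=3)
  i=3: ✗ (fails at j=3)
  i=4: ✗ (fails at j=4)
  i=5: ✓ (all of [5,8])
  i=6: ✗ (fails at j=9)
  i=7: ✗ (fails at j=9)
Positions where it holds: {5} → 1.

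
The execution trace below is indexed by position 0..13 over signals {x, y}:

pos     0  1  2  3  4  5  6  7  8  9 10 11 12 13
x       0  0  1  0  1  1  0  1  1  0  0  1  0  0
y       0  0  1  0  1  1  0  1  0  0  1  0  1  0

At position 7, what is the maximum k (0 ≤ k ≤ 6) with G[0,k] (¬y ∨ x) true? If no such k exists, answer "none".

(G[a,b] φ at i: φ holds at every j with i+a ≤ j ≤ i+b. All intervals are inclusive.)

(¬y ∨ x) must hold from j=7 onward; find where it first fails.
  j=7: holds
  j=8: holds
  j=9: holds
  j=10: fails
Holds on [7,9], so largest k = 2.

2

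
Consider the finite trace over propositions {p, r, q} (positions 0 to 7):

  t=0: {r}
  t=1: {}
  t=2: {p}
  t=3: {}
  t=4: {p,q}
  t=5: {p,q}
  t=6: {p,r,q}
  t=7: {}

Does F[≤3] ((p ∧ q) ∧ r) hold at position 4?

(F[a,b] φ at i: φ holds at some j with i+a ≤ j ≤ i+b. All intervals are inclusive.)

Check ((p ∧ q) ∧ r) at each j in [4,7]:
  j=4: false
  j=5: false
  j=6: true
  j=7: false
Found at j=6 → formula holds.

Yes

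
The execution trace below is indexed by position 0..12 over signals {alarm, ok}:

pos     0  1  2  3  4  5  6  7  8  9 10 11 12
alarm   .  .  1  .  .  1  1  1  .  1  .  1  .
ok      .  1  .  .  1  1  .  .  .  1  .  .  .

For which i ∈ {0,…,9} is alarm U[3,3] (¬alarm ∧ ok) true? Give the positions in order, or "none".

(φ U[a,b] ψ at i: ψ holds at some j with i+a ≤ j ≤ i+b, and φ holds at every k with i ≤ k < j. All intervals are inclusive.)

Evaluate at each i in [0,9]:
  i=0: ✗ (no rhs in [3,3])
  i=1: ✗ (lhs fails at k=1 before rhs at j=4)
  i=2: ✗ (no rhs in [5,5])
  i=3: ✗ (no rhs in [6,6])
  i=4: ✗ (no rhs in [7,7])
  i=5: ✗ (no rhs in [8,8])
  i=6: ✗ (no rhs in [9,9])
  i=7: ✗ (no rhs in [10,10])
  i=8: ✗ (no rhs in [11,11])
  i=9: ✗ (no rhs in [12,12])

none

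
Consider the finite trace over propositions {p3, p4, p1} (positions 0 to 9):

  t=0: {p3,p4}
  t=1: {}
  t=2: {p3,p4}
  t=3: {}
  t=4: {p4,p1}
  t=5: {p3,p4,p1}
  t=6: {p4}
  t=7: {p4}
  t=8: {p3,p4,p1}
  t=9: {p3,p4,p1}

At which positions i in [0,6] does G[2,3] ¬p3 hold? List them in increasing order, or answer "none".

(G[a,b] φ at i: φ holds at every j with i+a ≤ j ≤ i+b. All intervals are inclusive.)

1, 4

Evaluate at each i in [0,6]:
  i=0: ✗ (fails at j=2)
  i=1: ✓ (all of [3,4])
  i=2: ✗ (fails at j=5)
  i=3: ✗ (fails at j=5)
  i=4: ✓ (all of [6,7])
  i=5: ✗ (fails at j=8)
  i=6: ✗ (fails at j=8)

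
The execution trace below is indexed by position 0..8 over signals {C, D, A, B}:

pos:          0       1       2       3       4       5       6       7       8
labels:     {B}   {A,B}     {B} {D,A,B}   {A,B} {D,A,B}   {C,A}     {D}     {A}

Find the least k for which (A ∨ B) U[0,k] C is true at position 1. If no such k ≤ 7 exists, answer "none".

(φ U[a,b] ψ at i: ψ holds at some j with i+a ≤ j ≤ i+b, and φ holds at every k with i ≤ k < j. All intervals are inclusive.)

Need earliest j ≥ 1 with C, and (A ∨ B) at every k in [1,j-1].
  j=1: rhs fails.
  j=2: rhs fails.
  j=3: rhs fails.
  j=4: rhs fails.
  j=5: rhs fails.
  j=6: rhs holds; lhs holds on [1,5]. k = 5.

5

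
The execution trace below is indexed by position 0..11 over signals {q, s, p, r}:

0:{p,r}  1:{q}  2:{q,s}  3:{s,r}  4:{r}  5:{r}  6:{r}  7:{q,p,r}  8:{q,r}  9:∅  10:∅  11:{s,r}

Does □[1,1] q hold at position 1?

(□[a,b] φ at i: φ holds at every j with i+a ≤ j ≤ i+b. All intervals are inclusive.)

True

Check q at every j in [2,2]:
  j=2: true
All positions satisfy it → formula holds.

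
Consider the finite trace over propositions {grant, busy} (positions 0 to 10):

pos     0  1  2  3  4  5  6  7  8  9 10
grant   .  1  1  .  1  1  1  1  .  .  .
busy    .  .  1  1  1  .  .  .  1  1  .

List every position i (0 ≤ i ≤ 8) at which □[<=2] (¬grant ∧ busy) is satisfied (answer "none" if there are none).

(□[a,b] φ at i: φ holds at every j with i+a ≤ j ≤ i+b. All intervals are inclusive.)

none

Evaluate at each i in [0,8]:
  i=0: ✗ (fails at j=0)
  i=1: ✗ (fails at j=1)
  i=2: ✗ (fails at j=2)
  i=3: ✗ (fails at j=4)
  i=4: ✗ (fails at j=4)
  i=5: ✗ (fails at j=5)
  i=6: ✗ (fails at j=6)
  i=7: ✗ (fails at j=7)
  i=8: ✗ (fails at j=10)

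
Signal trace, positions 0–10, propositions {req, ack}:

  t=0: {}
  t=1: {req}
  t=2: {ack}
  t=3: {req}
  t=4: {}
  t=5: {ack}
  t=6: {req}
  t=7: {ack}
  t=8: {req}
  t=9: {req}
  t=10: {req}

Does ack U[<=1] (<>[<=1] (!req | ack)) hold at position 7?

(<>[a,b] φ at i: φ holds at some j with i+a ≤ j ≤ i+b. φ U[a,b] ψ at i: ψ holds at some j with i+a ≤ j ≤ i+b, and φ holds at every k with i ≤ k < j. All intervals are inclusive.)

Need some j in [7,8] with <>[<=1] (!req | ack), and ack at every k in [7,j-1].
  j=7: <>[<=1] (!req | ack) holds; no prefix to check → satisfied.

Holds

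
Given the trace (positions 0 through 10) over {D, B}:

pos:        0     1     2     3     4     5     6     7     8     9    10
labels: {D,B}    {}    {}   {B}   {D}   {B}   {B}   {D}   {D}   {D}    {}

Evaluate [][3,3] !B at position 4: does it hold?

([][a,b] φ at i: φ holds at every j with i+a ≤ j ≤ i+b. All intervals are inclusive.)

Yes

Check !B at every j in [7,7]:
  j=7: true
All positions satisfy it → formula holds.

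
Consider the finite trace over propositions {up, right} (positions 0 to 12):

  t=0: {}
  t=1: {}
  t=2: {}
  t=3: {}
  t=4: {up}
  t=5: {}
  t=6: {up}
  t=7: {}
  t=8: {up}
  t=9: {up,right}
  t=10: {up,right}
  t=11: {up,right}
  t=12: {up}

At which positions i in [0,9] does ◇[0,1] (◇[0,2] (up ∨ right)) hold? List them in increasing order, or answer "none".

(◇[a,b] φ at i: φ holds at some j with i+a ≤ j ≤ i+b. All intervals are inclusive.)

Evaluate at each i in [0,9]:
  i=0: ✗ (none in [0,1])
  i=1: ✓ (witness j=2)
  i=2: ✓ (witness j=2)
  i=3: ✓ (witness j=3)
  i=4: ✓ (witness j=4)
  i=5: ✓ (witness j=5)
  i=6: ✓ (witness j=6)
  i=7: ✓ (witness j=7)
  i=8: ✓ (witness j=8)
  i=9: ✓ (witness j=9)

1, 2, 3, 4, 5, 6, 7, 8, 9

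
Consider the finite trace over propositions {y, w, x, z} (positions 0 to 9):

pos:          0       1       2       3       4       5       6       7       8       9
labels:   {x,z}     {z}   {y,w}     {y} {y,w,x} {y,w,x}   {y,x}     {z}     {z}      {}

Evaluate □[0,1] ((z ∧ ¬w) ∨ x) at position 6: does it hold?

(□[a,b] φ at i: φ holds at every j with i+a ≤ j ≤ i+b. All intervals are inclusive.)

Check ((z ∧ ¬w) ∨ x) at every j in [6,7]:
  j=6: true
  j=7: true
All positions satisfy it → formula holds.

Holds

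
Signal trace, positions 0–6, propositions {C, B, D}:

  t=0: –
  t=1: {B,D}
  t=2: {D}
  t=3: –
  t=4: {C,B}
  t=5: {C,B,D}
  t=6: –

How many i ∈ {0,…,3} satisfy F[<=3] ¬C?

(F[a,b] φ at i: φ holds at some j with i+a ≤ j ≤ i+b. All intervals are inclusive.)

4

Evaluate at each i in [0,3]:
  i=0: ✓ (witness j=0)
  i=1: ✓ (witness j=1)
  i=2: ✓ (witness j=2)
  i=3: ✓ (witness j=3)
Positions where it holds: {0, 1, 2, 3} → 4.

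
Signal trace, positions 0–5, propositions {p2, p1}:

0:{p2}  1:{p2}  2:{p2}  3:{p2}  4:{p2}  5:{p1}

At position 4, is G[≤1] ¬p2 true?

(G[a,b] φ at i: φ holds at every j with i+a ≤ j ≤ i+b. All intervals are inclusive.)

Check ¬p2 at every j in [4,5]:
  j=4: false
  j=5: true
Fails at j=4 → formula fails.

Does not hold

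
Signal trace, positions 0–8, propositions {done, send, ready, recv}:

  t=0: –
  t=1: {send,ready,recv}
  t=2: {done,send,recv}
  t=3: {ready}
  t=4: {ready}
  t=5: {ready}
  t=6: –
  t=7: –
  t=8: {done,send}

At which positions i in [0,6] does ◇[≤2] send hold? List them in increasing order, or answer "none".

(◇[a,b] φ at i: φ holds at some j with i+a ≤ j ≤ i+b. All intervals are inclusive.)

0, 1, 2, 6

Evaluate at each i in [0,6]:
  i=0: ✓ (witness j=1)
  i=1: ✓ (witness j=1)
  i=2: ✓ (witness j=2)
  i=3: ✗ (none in [3,5])
  i=4: ✗ (none in [4,6])
  i=5: ✗ (none in [5,7])
  i=6: ✓ (witness j=8)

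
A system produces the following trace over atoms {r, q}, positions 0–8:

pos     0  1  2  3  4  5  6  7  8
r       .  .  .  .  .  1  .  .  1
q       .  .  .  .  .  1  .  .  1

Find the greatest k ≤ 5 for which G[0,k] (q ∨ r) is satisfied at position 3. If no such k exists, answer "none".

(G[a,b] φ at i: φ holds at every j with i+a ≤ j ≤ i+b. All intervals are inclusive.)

(q ∨ r) must hold from j=3 onward; find where it first fails.
  j=3: fails → no k works.

none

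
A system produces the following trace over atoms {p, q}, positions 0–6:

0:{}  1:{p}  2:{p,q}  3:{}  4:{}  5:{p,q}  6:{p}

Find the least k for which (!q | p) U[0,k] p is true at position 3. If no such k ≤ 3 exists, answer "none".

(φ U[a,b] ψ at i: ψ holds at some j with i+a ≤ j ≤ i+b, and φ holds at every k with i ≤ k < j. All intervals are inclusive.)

2

Need earliest j ≥ 3 with p, and (!q | p) at every k in [3,j-1].
  j=3: rhs fails.
  j=4: rhs fails.
  j=5: rhs holds; lhs holds on [3,4]. k = 2.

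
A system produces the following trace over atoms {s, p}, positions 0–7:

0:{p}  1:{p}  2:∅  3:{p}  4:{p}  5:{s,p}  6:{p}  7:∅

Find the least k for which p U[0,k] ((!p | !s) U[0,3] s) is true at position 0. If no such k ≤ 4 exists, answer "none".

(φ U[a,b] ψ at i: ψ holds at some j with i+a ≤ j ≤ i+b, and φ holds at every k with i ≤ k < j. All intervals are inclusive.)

Need earliest j ≥ 0 with ((!p | !s) U[0,3] s), and p at every k in [0,j-1].
  j=0: rhs fails.
  j=1: rhs fails.
  j=2: rhs holds; lhs holds on [0,1]. k = 2.

2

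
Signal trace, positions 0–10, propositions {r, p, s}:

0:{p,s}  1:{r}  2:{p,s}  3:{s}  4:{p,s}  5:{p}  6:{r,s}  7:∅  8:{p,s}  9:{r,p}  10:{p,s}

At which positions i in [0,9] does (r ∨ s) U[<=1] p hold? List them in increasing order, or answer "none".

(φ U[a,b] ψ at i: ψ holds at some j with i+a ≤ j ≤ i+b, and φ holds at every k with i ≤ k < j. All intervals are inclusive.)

Evaluate at each i in [0,9]:
  i=0: ✓ (rhs at j=0)
  i=1: ✓ (rhs at j=2; lhs holds on [1,1])
  i=2: ✓ (rhs at j=2)
  i=3: ✓ (rhs at j=4; lhs holds on [3,3])
  i=4: ✓ (rhs at j=4)
  i=5: ✓ (rhs at j=5)
  i=6: ✗ (no rhs in [6,7])
  i=7: ✗ (lhs fails at k=7 before rhs at j=8)
  i=8: ✓ (rhs at j=8)
  i=9: ✓ (rhs at j=9)

0, 1, 2, 3, 4, 5, 8, 9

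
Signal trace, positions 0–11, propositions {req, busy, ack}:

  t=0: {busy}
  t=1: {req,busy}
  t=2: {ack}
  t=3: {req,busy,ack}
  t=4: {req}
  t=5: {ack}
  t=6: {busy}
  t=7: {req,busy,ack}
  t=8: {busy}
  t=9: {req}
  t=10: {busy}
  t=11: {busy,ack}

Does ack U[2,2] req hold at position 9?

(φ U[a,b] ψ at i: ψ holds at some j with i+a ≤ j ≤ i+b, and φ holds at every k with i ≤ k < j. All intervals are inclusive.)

Need some j in [11,11] with req, and ack at every k in [9,j-1].
  j=11: req false.
No j in the window works → until fails.

No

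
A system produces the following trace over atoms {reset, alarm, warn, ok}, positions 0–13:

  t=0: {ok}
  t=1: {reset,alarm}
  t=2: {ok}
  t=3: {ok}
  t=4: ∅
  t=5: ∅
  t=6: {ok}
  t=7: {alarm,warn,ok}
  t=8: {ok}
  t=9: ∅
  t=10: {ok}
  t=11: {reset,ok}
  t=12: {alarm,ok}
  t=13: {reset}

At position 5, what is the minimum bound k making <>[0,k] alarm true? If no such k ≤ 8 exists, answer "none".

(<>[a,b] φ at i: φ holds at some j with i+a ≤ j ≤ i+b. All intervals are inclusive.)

Scan j = 5,6,… for alarm:
  j=5: fails
  j=6: fails
  j=7: holds
First hit at j=7, so smallest k = 7-5 = 2.

2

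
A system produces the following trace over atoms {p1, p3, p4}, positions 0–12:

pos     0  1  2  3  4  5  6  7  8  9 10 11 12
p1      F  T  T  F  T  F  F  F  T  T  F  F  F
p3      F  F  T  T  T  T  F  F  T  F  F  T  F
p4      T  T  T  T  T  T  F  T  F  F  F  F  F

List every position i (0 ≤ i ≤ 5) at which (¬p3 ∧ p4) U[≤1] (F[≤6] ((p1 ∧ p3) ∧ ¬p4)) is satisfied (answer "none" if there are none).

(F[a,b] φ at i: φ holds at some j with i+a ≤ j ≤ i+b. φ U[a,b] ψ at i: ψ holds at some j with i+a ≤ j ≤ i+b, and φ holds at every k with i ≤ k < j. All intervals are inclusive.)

1, 2, 3, 4, 5

Evaluate at each i in [0,5]:
  i=0: ✗ (no rhs in [0,1])
  i=1: ✓ (rhs at j=2; lhs holds on [1,1])
  i=2: ✓ (rhs at j=2)
  i=3: ✓ (rhs at j=3)
  i=4: ✓ (rhs at j=4)
  i=5: ✓ (rhs at j=5)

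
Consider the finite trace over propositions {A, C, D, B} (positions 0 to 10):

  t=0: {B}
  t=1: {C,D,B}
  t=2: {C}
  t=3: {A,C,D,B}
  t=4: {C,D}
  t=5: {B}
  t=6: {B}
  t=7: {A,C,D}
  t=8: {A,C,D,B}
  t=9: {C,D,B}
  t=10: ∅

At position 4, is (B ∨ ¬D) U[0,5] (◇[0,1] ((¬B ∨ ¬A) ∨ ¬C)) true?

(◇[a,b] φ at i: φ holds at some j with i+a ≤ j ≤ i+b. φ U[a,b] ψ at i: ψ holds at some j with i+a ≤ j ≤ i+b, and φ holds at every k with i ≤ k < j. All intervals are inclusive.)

True

Need some j in [4,9] with ◇[0,1] ((¬B ∨ ¬A) ∨ ¬C), and (B ∨ ¬D) at every k in [4,j-1].
  j=4: ◇[0,1] ((¬B ∨ ¬A) ∨ ¬C) holds; no prefix to check → satisfied.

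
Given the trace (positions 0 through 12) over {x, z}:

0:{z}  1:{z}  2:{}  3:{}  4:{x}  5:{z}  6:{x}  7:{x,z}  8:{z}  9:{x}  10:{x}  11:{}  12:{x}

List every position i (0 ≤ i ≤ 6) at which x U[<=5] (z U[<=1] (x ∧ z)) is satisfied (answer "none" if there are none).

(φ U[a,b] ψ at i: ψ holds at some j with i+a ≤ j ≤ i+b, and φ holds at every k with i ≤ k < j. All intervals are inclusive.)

Evaluate at each i in [0,6]:
  i=0: ✗ (no rhs in [0,5])
  i=1: ✗ (no rhs in [1,6])
  i=2: ✗ (lhs fails at k=2 before rhs at j=7)
  i=3: ✗ (lhs fails at k=3 before rhs at j=7)
  i=4: ✗ (lhs fails at k=5 before rhs at j=7)
  i=5: ✗ (lhs fails at k=5 before rhs at j=7)
  i=6: ✓ (rhs at j=7; lhs holds on [6,6])

6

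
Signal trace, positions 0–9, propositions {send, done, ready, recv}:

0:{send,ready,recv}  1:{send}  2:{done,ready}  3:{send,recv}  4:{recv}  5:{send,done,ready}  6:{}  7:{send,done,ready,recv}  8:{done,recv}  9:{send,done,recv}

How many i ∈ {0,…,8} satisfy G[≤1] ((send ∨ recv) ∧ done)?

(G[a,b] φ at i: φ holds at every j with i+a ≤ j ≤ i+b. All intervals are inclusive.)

2

Evaluate at each i in [0,8]:
  i=0: ✗ (fails at j=0)
  i=1: ✗ (fails at j=1)
  i=2: ✗ (fails at j=2)
  i=3: ✗ (fails at j=3)
  i=4: ✗ (fails at j=4)
  i=5: ✗ (fails at j=6)
  i=6: ✗ (fails at j=6)
  i=7: ✓ (all of [7,8])
  i=8: ✓ (all of [8,9])
Positions where it holds: {7, 8} → 2.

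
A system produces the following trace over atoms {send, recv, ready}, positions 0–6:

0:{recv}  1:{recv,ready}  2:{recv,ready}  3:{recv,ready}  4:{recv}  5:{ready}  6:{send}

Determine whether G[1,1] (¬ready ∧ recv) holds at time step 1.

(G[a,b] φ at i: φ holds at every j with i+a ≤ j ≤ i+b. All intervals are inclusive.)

No

Check (¬ready ∧ recv) at every j in [2,2]:
  j=2: false
Fails at j=2 → formula fails.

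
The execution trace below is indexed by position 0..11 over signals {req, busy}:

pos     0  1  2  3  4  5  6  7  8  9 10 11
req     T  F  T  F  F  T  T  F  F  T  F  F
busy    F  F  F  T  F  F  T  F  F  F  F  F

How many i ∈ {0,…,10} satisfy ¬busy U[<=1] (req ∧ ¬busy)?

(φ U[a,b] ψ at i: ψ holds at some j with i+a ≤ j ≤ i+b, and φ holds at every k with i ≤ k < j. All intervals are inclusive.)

7

Evaluate at each i in [0,10]:
  i=0: ✓ (rhs at j=0)
  i=1: ✓ (rhs at j=2; lhs holds on [1,1])
  i=2: ✓ (rhs at j=2)
  i=3: ✗ (no rhs in [3,4])
  i=4: ✓ (rhs at j=5; lhs holds on [4,4])
  i=5: ✓ (rhs at j=5)
  i=6: ✗ (no rhs in [6,7])
  i=7: ✗ (no rhs in [7,8])
  i=8: ✓ (rhs at j=9; lhs holds on [8,8])
  i=9: ✓ (rhs at j=9)
  i=10: ✗ (no rhs in [10,11])
Positions where it holds: {0, 1, 2, 4, 5, 8, 9} → 7.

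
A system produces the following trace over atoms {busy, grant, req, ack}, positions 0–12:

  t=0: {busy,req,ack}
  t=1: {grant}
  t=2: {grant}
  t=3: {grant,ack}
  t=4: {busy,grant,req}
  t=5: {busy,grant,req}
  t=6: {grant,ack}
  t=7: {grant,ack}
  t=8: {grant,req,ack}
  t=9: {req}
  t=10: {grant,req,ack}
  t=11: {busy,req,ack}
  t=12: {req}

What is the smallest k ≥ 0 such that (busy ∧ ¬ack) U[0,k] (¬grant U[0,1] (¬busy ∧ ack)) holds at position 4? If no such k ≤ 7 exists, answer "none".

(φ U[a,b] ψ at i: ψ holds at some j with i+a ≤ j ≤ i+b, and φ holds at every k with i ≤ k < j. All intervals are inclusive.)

2

Need earliest j ≥ 4 with (¬grant U[0,1] (¬busy ∧ ack)), and (busy ∧ ¬ack) at every k in [4,j-1].
  j=4: rhs fails.
  j=5: rhs fails.
  j=6: rhs holds; lhs holds on [4,5]. k = 2.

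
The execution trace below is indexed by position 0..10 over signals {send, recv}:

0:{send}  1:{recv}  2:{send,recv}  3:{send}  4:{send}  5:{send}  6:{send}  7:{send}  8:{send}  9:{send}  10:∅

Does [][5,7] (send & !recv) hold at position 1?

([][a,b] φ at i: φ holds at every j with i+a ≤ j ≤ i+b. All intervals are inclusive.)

Yes

Check (send & !recv) at every j in [6,8]:
  j=6: true
  j=7: true
  j=8: true
All positions satisfy it → formula holds.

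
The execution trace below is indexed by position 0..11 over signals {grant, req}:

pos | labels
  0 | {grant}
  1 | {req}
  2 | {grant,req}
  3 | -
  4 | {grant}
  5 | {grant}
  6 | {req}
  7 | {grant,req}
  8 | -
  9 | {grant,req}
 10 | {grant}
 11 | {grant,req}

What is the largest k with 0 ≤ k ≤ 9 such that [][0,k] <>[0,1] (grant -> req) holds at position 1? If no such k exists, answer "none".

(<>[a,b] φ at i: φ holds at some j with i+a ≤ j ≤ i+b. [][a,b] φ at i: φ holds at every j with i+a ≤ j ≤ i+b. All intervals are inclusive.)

2

<>[0,1] (grant -> req) must hold from j=1 onward; find where it first fails.
  j=1: holds
  j=2: holds
  j=3: holds
  j=4: fails
Holds on [1,3], so largest k = 2.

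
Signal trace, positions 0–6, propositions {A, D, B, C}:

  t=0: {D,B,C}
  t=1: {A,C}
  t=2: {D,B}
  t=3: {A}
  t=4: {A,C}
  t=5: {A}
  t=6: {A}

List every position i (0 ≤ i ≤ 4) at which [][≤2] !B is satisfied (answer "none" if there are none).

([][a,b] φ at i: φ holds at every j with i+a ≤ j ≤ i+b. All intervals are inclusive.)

Evaluate at each i in [0,4]:
  i=0: ✗ (fails at j=0)
  i=1: ✗ (fails at j=2)
  i=2: ✗ (fails at j=2)
  i=3: ✓ (all of [3,5])
  i=4: ✓ (all of [4,6])

3, 4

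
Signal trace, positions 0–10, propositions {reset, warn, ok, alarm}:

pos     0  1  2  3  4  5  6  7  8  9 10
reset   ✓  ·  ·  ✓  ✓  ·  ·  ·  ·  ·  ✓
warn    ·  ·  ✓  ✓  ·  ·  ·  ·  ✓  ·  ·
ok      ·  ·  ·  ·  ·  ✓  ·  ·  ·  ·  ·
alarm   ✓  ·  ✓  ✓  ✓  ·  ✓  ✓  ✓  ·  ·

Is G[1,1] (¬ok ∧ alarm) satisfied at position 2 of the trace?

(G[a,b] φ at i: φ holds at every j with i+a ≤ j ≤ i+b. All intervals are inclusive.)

Holds

Check (¬ok ∧ alarm) at every j in [3,3]:
  j=3: true
All positions satisfy it → formula holds.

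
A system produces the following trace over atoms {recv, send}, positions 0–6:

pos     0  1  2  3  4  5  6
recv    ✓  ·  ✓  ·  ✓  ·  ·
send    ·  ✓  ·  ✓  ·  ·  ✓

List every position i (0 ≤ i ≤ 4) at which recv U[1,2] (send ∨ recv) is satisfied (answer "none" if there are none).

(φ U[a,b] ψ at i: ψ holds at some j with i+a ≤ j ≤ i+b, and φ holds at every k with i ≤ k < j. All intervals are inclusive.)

0, 2

Evaluate at each i in [0,4]:
  i=0: ✓ (rhs at j=1; lhs holds on [0,0])
  i=1: ✗ (lhs fails at k=1 before rhs at j=2)
  i=2: ✓ (rhs at j=3; lhs holds on [2,2])
  i=3: ✗ (lhs fails at k=3 before rhs at j=4)
  i=4: ✗ (lhs fails at k=5 before rhs at j=6)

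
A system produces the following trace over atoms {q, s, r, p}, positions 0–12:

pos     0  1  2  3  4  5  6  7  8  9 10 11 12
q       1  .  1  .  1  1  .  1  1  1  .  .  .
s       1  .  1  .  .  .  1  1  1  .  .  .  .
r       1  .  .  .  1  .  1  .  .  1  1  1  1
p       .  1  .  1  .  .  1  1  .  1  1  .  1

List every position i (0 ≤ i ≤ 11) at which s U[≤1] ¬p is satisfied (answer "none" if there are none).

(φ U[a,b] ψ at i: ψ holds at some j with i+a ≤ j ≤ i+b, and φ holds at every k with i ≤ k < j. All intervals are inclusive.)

Evaluate at each i in [0,11]:
  i=0: ✓ (rhs at j=0)
  i=1: ✗ (lhs fails at k=1 before rhs at j=2)
  i=2: ✓ (rhs at j=2)
  i=3: ✗ (lhs fails at k=3 before rhs at j=4)
  i=4: ✓ (rhs at j=4)
  i=5: ✓ (rhs at j=5)
  i=6: ✗ (no rhs in [6,7])
  i=7: ✓ (rhs at j=8; lhs holds on [7,7])
  i=8: ✓ (rhs at j=8)
  i=9: ✗ (no rhs in [9,10])
  i=10: ✗ (lhs fails at k=10 before rhs at j=11)
  i=11: ✓ (rhs at j=11)

0, 2, 4, 5, 7, 8, 11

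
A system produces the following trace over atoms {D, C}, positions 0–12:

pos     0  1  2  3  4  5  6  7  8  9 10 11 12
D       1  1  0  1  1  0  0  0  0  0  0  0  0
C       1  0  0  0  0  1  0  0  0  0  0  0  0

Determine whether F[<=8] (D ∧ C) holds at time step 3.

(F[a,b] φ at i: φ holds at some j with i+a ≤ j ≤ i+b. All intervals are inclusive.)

False

Check (D ∧ C) at each j in [3,11]:
  j=3: false
  j=4: false
  j=5: false
  j=6: false
  j=7: false
  j=8: false
  j=9: false
  j=10: false
  j=11: false
No position in the window satisfies it → formula fails.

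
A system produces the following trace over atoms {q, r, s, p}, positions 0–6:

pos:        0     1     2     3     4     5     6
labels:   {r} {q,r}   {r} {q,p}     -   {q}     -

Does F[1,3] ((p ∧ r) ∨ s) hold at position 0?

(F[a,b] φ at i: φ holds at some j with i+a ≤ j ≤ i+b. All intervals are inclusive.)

Check ((p ∧ r) ∨ s) at each j in [1,3]:
  j=1: false
  j=2: false
  j=3: false
No position in the window satisfies it → formula fails.

No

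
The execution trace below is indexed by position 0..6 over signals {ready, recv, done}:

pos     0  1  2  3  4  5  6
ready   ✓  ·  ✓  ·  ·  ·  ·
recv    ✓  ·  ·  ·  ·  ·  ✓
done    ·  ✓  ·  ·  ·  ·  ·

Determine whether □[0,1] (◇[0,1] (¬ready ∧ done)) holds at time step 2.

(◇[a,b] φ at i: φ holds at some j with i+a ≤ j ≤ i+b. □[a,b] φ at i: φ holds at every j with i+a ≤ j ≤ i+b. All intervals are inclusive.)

False

Check ◇[0,1] (¬ready ∧ done) at every j in [2,3]:
  j=2: fails (none in [2,3])
  j=3: fails (none in [3,4])
Fails at j=2 → formula fails.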